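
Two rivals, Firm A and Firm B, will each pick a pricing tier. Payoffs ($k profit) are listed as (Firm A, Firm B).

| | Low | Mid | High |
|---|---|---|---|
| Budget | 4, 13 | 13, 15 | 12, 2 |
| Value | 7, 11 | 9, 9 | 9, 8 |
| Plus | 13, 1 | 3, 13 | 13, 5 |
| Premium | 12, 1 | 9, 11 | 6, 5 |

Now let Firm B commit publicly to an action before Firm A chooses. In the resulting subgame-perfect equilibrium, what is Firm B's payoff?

Solve by backward induction (Firm B leads).
- Low: BR = Plus, leader payoff 1.
- Mid: BR = Budget, leader payoff 15.
- High: BR = Plus, leader payoff 5.
Firm B's induced payoffs are 1, 15, 5, so Firm B commits to Mid. Subgame-perfect outcome: (Budget, Mid) with payoffs (13, 15).

15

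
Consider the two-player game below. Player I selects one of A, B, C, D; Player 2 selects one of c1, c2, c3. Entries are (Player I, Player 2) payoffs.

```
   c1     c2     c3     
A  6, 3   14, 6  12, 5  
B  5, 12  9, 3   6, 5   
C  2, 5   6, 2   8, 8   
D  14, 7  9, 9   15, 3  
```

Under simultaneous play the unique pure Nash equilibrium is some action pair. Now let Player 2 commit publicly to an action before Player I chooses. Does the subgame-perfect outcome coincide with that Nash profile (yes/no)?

Work backward from Player I's decision.
- c1: BR = D, leader payoff 7.
- c2: BR = A, leader payoff 6.
- c3: BR = D, leader payoff 3.
Among 7, 6, 3, the best is 7 at c1. Subgame-perfect outcome: (D, c1) with payoffs (14, 7).
Now find the simultaneous Nash equilibrium.
Player I's best replies: c1→D; c2→A; c3→D.
Player 2's best replies: A→c2; B→c1; C→c3; D→c2.
Only (A, c2) has each player best-responding; Nash payoffs (14, 6).
Sequential outcome (D, c1) differs from the Nash profile (A, c2).

no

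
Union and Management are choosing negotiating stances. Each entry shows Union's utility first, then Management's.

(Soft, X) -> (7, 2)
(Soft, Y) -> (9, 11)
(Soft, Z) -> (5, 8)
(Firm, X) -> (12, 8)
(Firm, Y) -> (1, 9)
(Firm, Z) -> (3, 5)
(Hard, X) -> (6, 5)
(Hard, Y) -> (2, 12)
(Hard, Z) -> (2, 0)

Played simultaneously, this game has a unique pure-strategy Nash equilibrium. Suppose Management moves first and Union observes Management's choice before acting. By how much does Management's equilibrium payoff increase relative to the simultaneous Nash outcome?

Work backward from Union's decision.
- X: BR = Firm, leader payoff 8.
- Y: BR = Soft, leader payoff 11.
- Z: BR = Soft, leader payoff 8.
Management's induced payoffs are 8, 11, 8, so Management commits to Y. Subgame-perfect outcome: (Soft, Y) with payoffs (9, 11).
For the simultaneous game, intersect best replies.
Union's best replies: X→Firm; Y→Soft; Z→Soft.
Management's best replies: Soft→Y; Firm→Y; Hard→Y.
Only (Soft, Y) has each player best-responding; Nash payoffs (9, 11).
Management's commitment gain: 11 − 11 = 0.

0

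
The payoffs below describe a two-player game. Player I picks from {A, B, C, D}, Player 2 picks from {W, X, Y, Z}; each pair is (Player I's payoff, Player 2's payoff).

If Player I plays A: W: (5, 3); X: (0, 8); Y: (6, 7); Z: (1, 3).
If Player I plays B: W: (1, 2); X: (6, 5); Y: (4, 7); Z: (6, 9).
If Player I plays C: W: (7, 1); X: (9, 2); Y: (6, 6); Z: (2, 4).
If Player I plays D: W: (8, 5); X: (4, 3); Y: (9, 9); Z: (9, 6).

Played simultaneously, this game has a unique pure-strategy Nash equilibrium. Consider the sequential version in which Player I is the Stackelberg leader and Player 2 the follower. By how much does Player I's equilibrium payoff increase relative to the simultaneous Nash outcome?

0

Work backward from Player 2's decision.
- A: Player 2 compares 3, 8, 7, 3 and picks X; Player I would get 0.
- B: Player 2 compares 2, 5, 7, 9 and picks Z; Player I would get 6.
- C: Player 2 compares 1, 2, 6, 4 and picks Y; Player I would get 6.
- D: Player 2 compares 5, 3, 9, 6 and picks Y; Player I would get 9.
Player I's induced payoffs are 0, 6, 6, 9, so Player I commits to D. Subgame-perfect outcome: (D, Y) with payoffs (9, 9).
For the simultaneous game, intersect best replies.
Player I's best replies: W→D; X→C; Y→D; Z→D.
Player 2's best replies: A→X; B→Z; C→Y; D→Y.
Only (D, Y) has each player best-responding; Nash payoffs (9, 9).
Player I's commitment gain: 9 − 9 = 0.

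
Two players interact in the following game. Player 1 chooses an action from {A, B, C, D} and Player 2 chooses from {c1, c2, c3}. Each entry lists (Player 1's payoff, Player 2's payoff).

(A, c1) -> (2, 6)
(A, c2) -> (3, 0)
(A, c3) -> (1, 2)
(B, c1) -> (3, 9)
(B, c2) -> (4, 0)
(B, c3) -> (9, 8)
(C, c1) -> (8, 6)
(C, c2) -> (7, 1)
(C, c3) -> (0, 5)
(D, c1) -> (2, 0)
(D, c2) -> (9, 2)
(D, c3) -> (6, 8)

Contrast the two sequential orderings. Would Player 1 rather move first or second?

second

If Player 1 leads: Player 2's best replies are A→c1, B→c1, C→c1, D→c3; Player 1's induced payoffs 2, 3, 8, 6; outcome (C, c1), payoffs (8, 6).
If Player 2 leads: Player 1's best replies are c1→C, c2→D, c3→B; Player 2's induced payoffs 6, 2, 8; outcome (B, c3), payoffs (9, 8).
Player 1 gets 8 moving first and 9 moving second, so Player 1 prefers to move second.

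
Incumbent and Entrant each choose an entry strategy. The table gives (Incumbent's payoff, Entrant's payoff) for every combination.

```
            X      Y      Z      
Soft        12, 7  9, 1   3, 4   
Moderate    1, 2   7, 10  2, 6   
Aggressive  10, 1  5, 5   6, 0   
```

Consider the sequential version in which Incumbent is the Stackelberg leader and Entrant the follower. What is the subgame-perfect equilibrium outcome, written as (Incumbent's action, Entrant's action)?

(Soft, X)

Work backward from Entrant's decision.
- Soft: Entrant compares 7, 1, 4 and picks X; Incumbent would get 12.
- Moderate: Entrant compares 2, 10, 6 and picks Y; Incumbent would get 7.
- Aggressive: Entrant compares 1, 5, 0 and picks Y; Incumbent would get 5.
Maximizing over 12, 7, 5, Incumbent chooses Soft. Subgame-perfect outcome: (Soft, X) with payoffs (12, 7).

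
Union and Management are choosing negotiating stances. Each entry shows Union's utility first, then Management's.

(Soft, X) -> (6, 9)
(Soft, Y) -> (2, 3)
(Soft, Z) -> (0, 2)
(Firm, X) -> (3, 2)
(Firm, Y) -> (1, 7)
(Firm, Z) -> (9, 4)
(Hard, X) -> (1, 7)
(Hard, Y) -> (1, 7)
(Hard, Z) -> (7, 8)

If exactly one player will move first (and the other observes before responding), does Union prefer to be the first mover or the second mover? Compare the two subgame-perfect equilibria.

first

If Union leads: Management's best replies are Soft→X, Firm→Y, Hard→Z; Union's induced payoffs 6, 1, 7; outcome (Hard, Z), payoffs (7, 8).
If Management leads: Union's best replies are X→Soft, Y→Soft, Z→Firm; Management's induced payoffs 9, 3, 4; outcome (Soft, X), payoffs (6, 9).
Union gets 7 moving first and 6 moving second, so Union prefers to move first.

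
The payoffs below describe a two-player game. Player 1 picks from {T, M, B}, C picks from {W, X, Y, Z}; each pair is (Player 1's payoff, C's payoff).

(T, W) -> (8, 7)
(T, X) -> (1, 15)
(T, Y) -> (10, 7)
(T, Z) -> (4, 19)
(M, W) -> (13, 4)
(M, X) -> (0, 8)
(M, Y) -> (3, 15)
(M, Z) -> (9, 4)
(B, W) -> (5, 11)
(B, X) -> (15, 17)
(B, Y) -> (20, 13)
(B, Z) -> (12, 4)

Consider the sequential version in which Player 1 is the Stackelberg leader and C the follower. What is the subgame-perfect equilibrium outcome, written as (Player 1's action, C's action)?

C best-responds to each possible Player 1 move:
- T: BR = Z, leader payoff 4.
- M: BR = Y, leader payoff 3.
- B: BR = X, leader payoff 15.
Maximizing over 4, 3, 15, Player 1 chooses B. Subgame-perfect outcome: (B, X) with payoffs (15, 17).

(B, X)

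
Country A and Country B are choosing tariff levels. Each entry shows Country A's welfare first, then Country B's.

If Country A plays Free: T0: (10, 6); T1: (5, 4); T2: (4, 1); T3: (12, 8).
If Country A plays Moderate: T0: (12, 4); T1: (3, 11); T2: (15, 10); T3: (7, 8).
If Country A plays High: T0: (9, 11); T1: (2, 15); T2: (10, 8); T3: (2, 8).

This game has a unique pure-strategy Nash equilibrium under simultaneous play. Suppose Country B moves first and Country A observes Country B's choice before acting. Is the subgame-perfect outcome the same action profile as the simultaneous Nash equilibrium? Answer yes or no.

no

Work backward from Country A's decision.
- T0: Country A compares 10, 12, 9 and picks Moderate; Country B would get 4.
- T1: Country A compares 5, 3, 2 and picks Free; Country B would get 4.
- T2: Country A compares 4, 15, 10 and picks Moderate; Country B would get 10.
- T3: Country A compares 12, 7, 2 and picks Free; Country B would get 8.
Maximizing over 4, 4, 10, 8, Country B chooses T2. Subgame-perfect outcome: (Moderate, T2) with payoffs (15, 10).
Under simultaneous play:
Country A's best replies: T0→Moderate; T1→Free; T2→Moderate; T3→Free.
Country B's best replies: Free→T3; Moderate→T1; High→T1.
Only (Free, T3) has each player best-responding; Nash payoffs (12, 8).
Sequential outcome (Moderate, T2) differs from the Nash profile (Free, T3).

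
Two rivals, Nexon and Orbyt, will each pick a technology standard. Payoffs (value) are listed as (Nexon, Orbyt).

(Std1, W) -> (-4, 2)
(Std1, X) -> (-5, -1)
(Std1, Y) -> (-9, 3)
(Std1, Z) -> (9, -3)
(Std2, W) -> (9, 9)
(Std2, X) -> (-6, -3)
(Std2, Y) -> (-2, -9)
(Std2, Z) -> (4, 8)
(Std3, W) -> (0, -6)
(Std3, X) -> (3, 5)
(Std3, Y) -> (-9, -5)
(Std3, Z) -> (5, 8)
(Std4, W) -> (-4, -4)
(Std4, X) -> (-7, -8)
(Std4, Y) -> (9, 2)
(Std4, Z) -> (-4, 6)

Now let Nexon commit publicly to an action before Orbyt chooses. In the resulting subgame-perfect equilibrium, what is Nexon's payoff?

Work backward from Orbyt's decision.
- Std1: BR = Y, leader payoff -9.
- Std2: BR = W, leader payoff 9.
- Std3: BR = Z, leader payoff 5.
- Std4: BR = Z, leader payoff -4.
Among -9, 9, 5, -4, the best is 9 at Std2. Subgame-perfect outcome: (Std2, W) with payoffs (9, 9).

9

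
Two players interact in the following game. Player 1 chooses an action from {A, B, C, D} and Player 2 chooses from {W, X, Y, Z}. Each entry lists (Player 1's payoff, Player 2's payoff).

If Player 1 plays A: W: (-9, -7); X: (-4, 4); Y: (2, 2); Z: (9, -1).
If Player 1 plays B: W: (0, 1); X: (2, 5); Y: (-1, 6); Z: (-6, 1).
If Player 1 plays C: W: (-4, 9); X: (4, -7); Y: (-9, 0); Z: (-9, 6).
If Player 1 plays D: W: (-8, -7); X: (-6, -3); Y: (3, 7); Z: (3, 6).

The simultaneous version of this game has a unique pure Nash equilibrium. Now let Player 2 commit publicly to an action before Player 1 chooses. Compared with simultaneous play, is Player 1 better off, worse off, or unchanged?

unchanged

Player 1 best-responds to each possible Player 2 move:
- W: Player 1 compares -9, 0, -4, -8 and picks B; Player 2 would get 1.
- X: Player 1 compares -4, 2, 4, -6 and picks C; Player 2 would get -7.
- Y: Player 1 compares 2, -1, -9, 3 and picks D; Player 2 would get 7.
- Z: Player 1 compares 9, -6, -9, 3 and picks A; Player 2 would get -1.
Maximizing over 1, -7, 7, -1, Player 2 chooses Y. Subgame-perfect outcome: (D, Y) with payoffs (3, 7).
Now find the simultaneous Nash equilibrium.
Player 1's best replies: W→B; X→C; Y→D; Z→A.
Player 2's best replies: A→X; B→Y; C→W; D→Y.
The unique mutual best reply is (D, Y), giving (3, 7).
Player 1 earns 3 sequentially versus 3 at the Nash outcome: unchanged.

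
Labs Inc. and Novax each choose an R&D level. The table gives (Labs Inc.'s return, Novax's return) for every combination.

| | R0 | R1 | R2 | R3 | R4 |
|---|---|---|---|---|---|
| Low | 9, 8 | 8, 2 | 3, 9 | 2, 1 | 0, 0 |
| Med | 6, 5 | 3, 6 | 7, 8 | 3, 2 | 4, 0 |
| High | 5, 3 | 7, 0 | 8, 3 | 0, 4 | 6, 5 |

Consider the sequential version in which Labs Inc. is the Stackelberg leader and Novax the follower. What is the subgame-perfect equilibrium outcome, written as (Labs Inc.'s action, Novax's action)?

(Med, R2)

Work backward from Novax's decision.
- Low → Novax plays R2 (best of 8, 2, 9, 1, 0); Labs Inc. gets 3.
- Med → Novax plays R2 (best of 5, 6, 8, 2, 0); Labs Inc. gets 7.
- High → Novax plays R4 (best of 3, 0, 3, 4, 5); Labs Inc. gets 6.
Labs Inc.'s induced payoffs are 3, 7, 6, so Labs Inc. commits to Med. Subgame-perfect outcome: (Med, R2) with payoffs (7, 8).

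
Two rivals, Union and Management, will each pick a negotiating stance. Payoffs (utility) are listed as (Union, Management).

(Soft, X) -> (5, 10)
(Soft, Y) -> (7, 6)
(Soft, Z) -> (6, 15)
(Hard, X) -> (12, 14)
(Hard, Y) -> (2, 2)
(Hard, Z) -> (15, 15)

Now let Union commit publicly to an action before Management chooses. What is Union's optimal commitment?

Hard

Solve by backward induction (Union leads).
- Soft → Management plays Z (best of 10, 6, 15); Union gets 6.
- Hard → Management plays Z (best of 14, 2, 15); Union gets 15.
Among 6, 15, the best is 15 at Hard. Subgame-perfect outcome: (Hard, Z) with payoffs (15, 15).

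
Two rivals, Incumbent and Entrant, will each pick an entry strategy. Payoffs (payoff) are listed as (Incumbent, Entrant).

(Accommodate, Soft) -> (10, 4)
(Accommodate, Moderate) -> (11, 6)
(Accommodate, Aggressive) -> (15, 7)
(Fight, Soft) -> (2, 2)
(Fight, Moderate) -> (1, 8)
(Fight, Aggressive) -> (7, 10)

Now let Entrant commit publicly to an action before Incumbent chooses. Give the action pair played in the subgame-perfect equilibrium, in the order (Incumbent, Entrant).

Solve by backward induction (Entrant leads).
- Soft → Incumbent plays Accommodate (best of 10, 2); Entrant gets 4.
- Moderate → Incumbent plays Accommodate (best of 11, 1); Entrant gets 6.
- Aggressive → Incumbent plays Accommodate (best of 15, 7); Entrant gets 7.
Entrant's induced payoffs are 4, 6, 7, so Entrant commits to Aggressive. Subgame-perfect outcome: (Accommodate, Aggressive) with payoffs (15, 7).

(Accommodate, Aggressive)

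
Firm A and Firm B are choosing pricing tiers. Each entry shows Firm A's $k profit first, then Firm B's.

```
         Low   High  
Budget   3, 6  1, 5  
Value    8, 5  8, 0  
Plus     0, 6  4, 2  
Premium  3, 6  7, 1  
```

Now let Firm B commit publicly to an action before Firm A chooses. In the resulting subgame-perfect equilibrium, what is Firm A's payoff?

8

Backward induction with Firm B moving first.
- Low: BR = Value, leader payoff 5.
- High: BR = Value, leader payoff 0.
Maximizing over 5, 0, Firm B chooses Low. Subgame-perfect outcome: (Value, Low) with payoffs (8, 5).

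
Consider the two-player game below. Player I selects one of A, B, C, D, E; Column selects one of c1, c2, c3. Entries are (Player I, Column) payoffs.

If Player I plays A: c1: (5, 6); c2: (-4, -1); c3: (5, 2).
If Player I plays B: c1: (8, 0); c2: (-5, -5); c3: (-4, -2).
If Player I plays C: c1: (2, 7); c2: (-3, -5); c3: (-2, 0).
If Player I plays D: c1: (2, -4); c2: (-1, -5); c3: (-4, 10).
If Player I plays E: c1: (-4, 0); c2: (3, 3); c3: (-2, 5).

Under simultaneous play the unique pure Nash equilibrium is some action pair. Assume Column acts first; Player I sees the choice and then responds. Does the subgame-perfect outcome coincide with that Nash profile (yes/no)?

no

Work backward from Player I's decision.
- c1: BR = B, leader payoff 0.
- c2: BR = E, leader payoff 3.
- c3: BR = A, leader payoff 2.
Column's induced payoffs are 0, 3, 2, so Column commits to c2. Subgame-perfect outcome: (E, c2) with payoffs (3, 3).
Now find the simultaneous Nash equilibrium.
Player I's best replies: c1→B; c2→E; c3→A.
Column's best replies: A→c1; B→c1; C→c1; D→c3; E→c3.
Only (B, c1) has each player best-responding; Nash payoffs (8, 0).
Sequential outcome (E, c2) differs from the Nash profile (B, c1).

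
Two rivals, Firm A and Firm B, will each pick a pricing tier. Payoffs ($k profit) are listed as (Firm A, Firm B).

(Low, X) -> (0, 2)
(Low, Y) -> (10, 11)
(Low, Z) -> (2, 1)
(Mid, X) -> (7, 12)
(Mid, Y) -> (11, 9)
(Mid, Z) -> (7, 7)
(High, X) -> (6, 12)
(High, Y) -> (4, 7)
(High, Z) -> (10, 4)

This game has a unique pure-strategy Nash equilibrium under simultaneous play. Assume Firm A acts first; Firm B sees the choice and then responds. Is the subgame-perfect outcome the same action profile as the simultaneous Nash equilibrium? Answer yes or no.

Firm B best-responds to each possible Firm A move:
- Low: BR = Y, leader payoff 10.
- Mid: BR = X, leader payoff 7.
- High: BR = X, leader payoff 6.
Maximizing over 10, 7, 6, Firm A chooses Low. Subgame-perfect outcome: (Low, Y) with payoffs (10, 11).
Under simultaneous play:
Firm A's best replies: X→Mid; Y→Mid; Z→High.
Firm B's best replies: Low→Y; Mid→X; High→X.
The unique mutual best reply is (Mid, X), giving (7, 12).
Sequential outcome (Low, Y) differs from the Nash profile (Mid, X).

no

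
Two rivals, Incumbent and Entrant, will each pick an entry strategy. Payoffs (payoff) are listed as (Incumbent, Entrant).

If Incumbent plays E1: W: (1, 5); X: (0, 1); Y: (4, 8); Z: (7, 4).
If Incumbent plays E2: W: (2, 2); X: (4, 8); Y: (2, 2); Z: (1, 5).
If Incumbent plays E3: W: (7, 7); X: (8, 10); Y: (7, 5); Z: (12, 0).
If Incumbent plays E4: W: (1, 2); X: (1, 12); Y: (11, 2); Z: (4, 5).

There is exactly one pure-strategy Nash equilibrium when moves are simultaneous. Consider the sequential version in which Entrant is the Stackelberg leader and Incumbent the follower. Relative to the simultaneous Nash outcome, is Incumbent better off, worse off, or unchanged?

Work backward from Incumbent's decision.
- W: Incumbent compares 1, 2, 7, 1 and picks E3; Entrant would get 7.
- X: Incumbent compares 0, 4, 8, 1 and picks E3; Entrant would get 10.
- Y: Incumbent compares 4, 2, 7, 11 and picks E4; Entrant would get 2.
- Z: Incumbent compares 7, 1, 12, 4 and picks E3; Entrant would get 0.
Among 7, 10, 2, 0, the best is 10 at X. Subgame-perfect outcome: (E3, X) with payoffs (8, 10).
Under simultaneous play:
Incumbent's best replies: W→E3; X→E3; Y→E4; Z→E3.
Entrant's best replies: E1→Y; E2→X; E3→X; E4→X.
The unique mutual best reply is (E3, X), giving (8, 10).
Incumbent earns 8 sequentially versus 8 at the Nash outcome: unchanged.

unchanged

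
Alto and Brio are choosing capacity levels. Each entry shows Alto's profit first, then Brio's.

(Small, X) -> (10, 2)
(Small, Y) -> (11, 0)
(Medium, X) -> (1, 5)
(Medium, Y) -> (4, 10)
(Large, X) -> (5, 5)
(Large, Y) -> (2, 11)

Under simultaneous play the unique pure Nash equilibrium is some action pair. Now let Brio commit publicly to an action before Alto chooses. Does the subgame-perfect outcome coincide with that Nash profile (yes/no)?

Alto best-responds to each possible Brio move:
- X → Alto plays Small (best of 10, 1, 5); Brio gets 2.
- Y → Alto plays Small (best of 11, 4, 2); Brio gets 0.
Among 2, 0, the best is 2 at X. Subgame-perfect outcome: (Small, X) with payoffs (10, 2).
Under simultaneous play:
Alto's best replies: X→Small; Y→Small.
Brio's best replies: Small→X; Medium→Y; Large→Y.
The unique mutual best reply is (Small, X), giving (10, 2).
Sequential outcome (Small, X) coincides with the Nash profile (Small, X).

yes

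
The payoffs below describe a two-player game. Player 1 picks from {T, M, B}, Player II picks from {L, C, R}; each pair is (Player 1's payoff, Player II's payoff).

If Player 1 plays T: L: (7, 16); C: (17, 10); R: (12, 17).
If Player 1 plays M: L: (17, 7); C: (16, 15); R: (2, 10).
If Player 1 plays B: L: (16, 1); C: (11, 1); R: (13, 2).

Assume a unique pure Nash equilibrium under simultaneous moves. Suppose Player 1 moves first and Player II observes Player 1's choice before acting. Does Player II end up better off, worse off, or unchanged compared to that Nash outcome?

Solve by backward induction (Player 1 leads).
- T: BR = R, leader payoff 12.
- M: BR = C, leader payoff 16.
- B: BR = R, leader payoff 13.
Among 12, 16, 13, the best is 16 at M. Subgame-perfect outcome: (M, C) with payoffs (16, 15).
For the simultaneous game, intersect best replies.
Player 1's best replies: L→M; C→T; R→B.
Player II's best replies: T→R; M→C; B→R.
The unique mutual best reply is (B, R), giving (13, 2).
Player II earns 15 sequentially versus 2 at the Nash outcome: better off.

better off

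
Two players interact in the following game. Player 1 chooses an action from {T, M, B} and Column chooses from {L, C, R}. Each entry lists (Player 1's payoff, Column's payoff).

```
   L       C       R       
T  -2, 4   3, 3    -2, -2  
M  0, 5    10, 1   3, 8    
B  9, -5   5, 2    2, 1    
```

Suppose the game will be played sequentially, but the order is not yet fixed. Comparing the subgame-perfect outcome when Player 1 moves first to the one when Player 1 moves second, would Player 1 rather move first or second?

If Player 1 leads: Column's best replies are T→L, M→R, B→C; Player 1's induced payoffs -2, 3, 5; outcome (B, C), payoffs (5, 2).
If Column leads: Player 1's best replies are L→B, C→M, R→M; Column's induced payoffs -5, 1, 8; outcome (M, R), payoffs (3, 8).
Player 1 gets 5 moving first and 3 moving second, so Player 1 prefers to move first.

first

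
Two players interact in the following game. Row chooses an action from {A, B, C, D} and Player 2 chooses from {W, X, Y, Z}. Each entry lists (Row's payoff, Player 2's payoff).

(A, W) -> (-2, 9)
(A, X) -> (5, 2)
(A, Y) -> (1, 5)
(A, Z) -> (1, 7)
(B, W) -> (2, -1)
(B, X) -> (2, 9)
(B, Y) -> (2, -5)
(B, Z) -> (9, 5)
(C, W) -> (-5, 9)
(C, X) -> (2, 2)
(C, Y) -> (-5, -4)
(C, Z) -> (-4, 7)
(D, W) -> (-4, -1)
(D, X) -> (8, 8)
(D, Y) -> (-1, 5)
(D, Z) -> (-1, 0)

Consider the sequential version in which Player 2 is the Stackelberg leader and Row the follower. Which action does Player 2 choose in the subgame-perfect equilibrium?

X

Solve by backward induction (Player 2 leads).
- W: BR = B, leader payoff -1.
- X: BR = D, leader payoff 8.
- Y: BR = B, leader payoff -5.
- Z: BR = B, leader payoff 5.
Player 2's induced payoffs are -1, 8, -5, 5, so Player 2 commits to X. Subgame-perfect outcome: (D, X) with payoffs (8, 8).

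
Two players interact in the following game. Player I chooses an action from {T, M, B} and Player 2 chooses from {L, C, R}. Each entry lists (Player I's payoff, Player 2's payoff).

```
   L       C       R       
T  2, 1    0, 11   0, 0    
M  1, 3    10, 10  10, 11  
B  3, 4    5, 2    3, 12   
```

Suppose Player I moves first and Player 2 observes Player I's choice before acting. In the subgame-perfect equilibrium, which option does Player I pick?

Solve by backward induction (Player I leads).
- T: BR = C, leader payoff 0.
- M: BR = R, leader payoff 10.
- B: BR = R, leader payoff 3.
Maximizing over 0, 10, 3, Player I chooses M. Subgame-perfect outcome: (M, R) with payoffs (10, 11).

M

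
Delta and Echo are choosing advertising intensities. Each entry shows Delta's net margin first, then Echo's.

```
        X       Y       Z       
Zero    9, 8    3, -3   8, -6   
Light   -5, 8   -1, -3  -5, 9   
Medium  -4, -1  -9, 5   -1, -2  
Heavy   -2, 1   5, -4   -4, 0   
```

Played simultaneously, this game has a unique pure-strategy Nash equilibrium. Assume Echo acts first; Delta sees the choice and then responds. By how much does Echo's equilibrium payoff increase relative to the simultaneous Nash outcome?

Work backward from Delta's decision.
- X → Delta plays Zero (best of 9, -5, -4, -2); Echo gets 8.
- Y → Delta plays Heavy (best of 3, -1, -9, 5); Echo gets -4.
- Z → Delta plays Zero (best of 8, -5, -1, -4); Echo gets -6.
Among 8, -4, -6, the best is 8 at X. Subgame-perfect outcome: (Zero, X) with payoffs (9, 8).
Under simultaneous play:
Delta's best replies: X→Zero; Y→Heavy; Z→Zero.
Echo's best replies: Zero→X; Light→Z; Medium→Y; Heavy→X.
The unique mutual best reply is (Zero, X), giving (9, 8).
Echo's commitment gain: 8 − 8 = 0.

0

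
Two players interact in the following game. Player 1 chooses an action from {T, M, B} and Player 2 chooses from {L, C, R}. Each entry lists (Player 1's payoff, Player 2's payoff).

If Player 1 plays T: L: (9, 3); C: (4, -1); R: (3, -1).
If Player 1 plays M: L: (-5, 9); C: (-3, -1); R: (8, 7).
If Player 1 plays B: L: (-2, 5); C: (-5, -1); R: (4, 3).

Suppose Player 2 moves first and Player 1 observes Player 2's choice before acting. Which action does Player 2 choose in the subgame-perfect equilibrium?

Work backward from Player 1's decision.
- L: BR = T, leader payoff 3.
- C: BR = T, leader payoff -1.
- R: BR = M, leader payoff 7.
Player 2's induced payoffs are 3, -1, 7, so Player 2 commits to R. Subgame-perfect outcome: (M, R) with payoffs (8, 7).

R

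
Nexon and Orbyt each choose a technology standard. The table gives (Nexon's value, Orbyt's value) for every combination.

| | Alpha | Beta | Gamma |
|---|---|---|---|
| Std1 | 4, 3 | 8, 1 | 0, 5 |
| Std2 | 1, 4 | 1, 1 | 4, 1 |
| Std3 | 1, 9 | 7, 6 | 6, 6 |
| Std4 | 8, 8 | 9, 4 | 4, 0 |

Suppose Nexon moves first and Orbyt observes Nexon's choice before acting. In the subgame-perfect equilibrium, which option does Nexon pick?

Std4

Backward induction with Nexon moving first.
- Std1: BR = Gamma, leader payoff 0.
- Std2: BR = Alpha, leader payoff 1.
- Std3: BR = Alpha, leader payoff 1.
- Std4: BR = Alpha, leader payoff 8.
Among 0, 1, 1, 8, the best is 8 at Std4. Subgame-perfect outcome: (Std4, Alpha) with payoffs (8, 8).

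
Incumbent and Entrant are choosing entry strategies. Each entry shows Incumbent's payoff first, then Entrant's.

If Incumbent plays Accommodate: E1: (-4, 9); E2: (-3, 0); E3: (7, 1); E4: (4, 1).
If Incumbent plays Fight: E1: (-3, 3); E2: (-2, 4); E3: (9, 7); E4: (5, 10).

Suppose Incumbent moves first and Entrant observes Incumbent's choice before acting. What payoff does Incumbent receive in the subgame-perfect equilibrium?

5

Work backward from Entrant's decision.
- Accommodate → Entrant plays E1 (best of 9, 0, 1, 1); Incumbent gets -4.
- Fight → Entrant plays E4 (best of 3, 4, 7, 10); Incumbent gets 5.
Maximizing over -4, 5, Incumbent chooses Fight. Subgame-perfect outcome: (Fight, E4) with payoffs (5, 10).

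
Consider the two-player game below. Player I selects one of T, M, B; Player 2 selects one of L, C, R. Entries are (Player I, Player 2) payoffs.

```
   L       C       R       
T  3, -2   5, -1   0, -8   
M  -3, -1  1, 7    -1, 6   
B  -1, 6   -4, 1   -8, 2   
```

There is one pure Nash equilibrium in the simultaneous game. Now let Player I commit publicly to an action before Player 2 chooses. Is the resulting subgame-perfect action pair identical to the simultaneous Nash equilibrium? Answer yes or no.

Solve by backward induction (Player I leads).
- T: BR = C, leader payoff 5.
- M: BR = C, leader payoff 1.
- B: BR = L, leader payoff -1.
Player I's induced payoffs are 5, 1, -1, so Player I commits to T. Subgame-perfect outcome: (T, C) with payoffs (5, -1).
Under simultaneous play:
Player I's best replies: L→T; C→T; R→T.
Player 2's best replies: T→C; M→C; B→L.
The unique mutual best reply is (T, C), giving (5, -1).
Sequential outcome (T, C) coincides with the Nash profile (T, C).

yes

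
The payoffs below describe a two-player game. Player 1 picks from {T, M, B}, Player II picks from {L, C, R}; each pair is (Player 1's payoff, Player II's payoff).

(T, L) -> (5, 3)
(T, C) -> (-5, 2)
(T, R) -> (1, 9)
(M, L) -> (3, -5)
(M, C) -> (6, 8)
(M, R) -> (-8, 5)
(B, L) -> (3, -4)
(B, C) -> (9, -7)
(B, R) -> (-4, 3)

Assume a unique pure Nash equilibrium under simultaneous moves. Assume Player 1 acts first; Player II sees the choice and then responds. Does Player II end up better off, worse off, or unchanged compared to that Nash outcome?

worse off

Work backward from Player II's decision.
- T → Player II plays R (best of 3, 2, 9); Player 1 gets 1.
- M → Player II plays C (best of -5, 8, 5); Player 1 gets 6.
- B → Player II plays R (best of -4, -7, 3); Player 1 gets -4.
Player 1's induced payoffs are 1, 6, -4, so Player 1 commits to M. Subgame-perfect outcome: (M, C) with payoffs (6, 8).
Now find the simultaneous Nash equilibrium.
Player 1's best replies: L→T; C→B; R→T.
Player II's best replies: T→R; M→C; B→R.
Only (T, R) has each player best-responding; Nash payoffs (1, 9).
Player II earns 8 sequentially versus 9 at the Nash outcome: worse off.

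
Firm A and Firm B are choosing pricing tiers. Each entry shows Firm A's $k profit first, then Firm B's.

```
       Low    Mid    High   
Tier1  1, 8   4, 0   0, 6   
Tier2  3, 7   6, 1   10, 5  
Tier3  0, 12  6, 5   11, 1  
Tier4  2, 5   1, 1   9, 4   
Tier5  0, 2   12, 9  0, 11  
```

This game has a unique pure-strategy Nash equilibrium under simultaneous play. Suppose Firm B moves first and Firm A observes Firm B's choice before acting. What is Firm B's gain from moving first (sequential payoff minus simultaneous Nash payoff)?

2

Backward induction with Firm B moving first.
- Low: BR = Tier2, leader payoff 7.
- Mid: BR = Tier5, leader payoff 9.
- High: BR = Tier3, leader payoff 1.
Among 7, 9, 1, the best is 9 at Mid. Subgame-perfect outcome: (Tier5, Mid) with payoffs (12, 9).
For the simultaneous game, intersect best replies.
Firm A's best replies: Low→Tier2; Mid→Tier5; High→Tier3.
Firm B's best replies: Tier1→Low; Tier2→Low; Tier3→Low; Tier4→Low; Tier5→High.
The unique mutual best reply is (Tier2, Low), giving (3, 7).
Firm B's commitment gain: 9 − 7 = 2.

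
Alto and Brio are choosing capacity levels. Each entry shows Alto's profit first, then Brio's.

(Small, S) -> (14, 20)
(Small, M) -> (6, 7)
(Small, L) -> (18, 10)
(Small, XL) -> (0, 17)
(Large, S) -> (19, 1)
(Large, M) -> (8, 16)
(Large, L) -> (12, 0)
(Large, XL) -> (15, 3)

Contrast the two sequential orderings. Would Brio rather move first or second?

If Alto leads: Brio's best replies are Small→S, Large→M; Alto's induced payoffs 14, 8; outcome (Small, S), payoffs (14, 20).
If Brio leads: Alto's best replies are S→Large, M→Large, L→Small, XL→Large; Brio's induced payoffs 1, 16, 10, 3; outcome (Large, M), payoffs (8, 16).
Brio gets 16 moving first and 20 moving second, so Brio prefers to move second.

second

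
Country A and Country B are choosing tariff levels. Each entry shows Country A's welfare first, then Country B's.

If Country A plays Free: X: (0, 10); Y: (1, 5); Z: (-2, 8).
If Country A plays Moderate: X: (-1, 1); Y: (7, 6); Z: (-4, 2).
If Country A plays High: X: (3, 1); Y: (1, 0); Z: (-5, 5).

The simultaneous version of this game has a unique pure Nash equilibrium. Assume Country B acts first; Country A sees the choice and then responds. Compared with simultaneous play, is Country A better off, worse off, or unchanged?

Backward induction with Country B moving first.
- X → Country A plays High (best of 0, -1, 3); Country B gets 1.
- Y → Country A plays Moderate (best of 1, 7, 1); Country B gets 6.
- Z → Country A plays Free (best of -2, -4, -5); Country B gets 8.
Maximizing over 1, 6, 8, Country B chooses Z. Subgame-perfect outcome: (Free, Z) with payoffs (-2, 8).
For the simultaneous game, intersect best replies.
Country A's best replies: X→High; Y→Moderate; Z→Free.
Country B's best replies: Free→X; Moderate→Y; High→Z.
The unique mutual best reply is (Moderate, Y), giving (7, 6).
Country A earns -2 sequentially versus 7 at the Nash outcome: worse off.

worse off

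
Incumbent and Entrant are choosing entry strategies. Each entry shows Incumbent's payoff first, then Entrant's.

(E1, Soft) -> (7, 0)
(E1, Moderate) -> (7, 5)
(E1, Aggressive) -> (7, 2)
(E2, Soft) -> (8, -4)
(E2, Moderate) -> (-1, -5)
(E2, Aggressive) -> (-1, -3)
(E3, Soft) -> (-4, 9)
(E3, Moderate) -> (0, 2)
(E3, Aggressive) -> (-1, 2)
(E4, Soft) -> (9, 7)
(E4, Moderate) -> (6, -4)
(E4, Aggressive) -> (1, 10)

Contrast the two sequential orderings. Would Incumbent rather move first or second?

second

If Incumbent leads: Entrant's best replies are E1→Moderate, E2→Aggressive, E3→Soft, E4→Aggressive; Incumbent's induced payoffs 7, -1, -4, 1; outcome (E1, Moderate), payoffs (7, 5).
If Entrant leads: Incumbent's best replies are Soft→E4, Moderate→E1, Aggressive→E1; Entrant's induced payoffs 7, 5, 2; outcome (E4, Soft), payoffs (9, 7).
Incumbent gets 7 moving first and 9 moving second, so Incumbent prefers to move second.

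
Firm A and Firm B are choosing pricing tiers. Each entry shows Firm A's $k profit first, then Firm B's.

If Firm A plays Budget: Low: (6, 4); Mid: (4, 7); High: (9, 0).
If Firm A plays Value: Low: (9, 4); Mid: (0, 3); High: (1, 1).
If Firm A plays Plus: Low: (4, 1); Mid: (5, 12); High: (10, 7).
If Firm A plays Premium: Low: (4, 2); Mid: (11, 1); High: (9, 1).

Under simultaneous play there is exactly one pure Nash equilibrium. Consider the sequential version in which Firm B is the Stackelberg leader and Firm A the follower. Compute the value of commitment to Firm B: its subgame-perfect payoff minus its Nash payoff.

Work backward from Firm A's decision.
- Low: BR = Value, leader payoff 4.
- Mid: BR = Premium, leader payoff 1.
- High: BR = Plus, leader payoff 7.
Firm B's induced payoffs are 4, 1, 7, so Firm B commits to High. Subgame-perfect outcome: (Plus, High) with payoffs (10, 7).
Now find the simultaneous Nash equilibrium.
Firm A's best replies: Low→Value; Mid→Premium; High→Plus.
Firm B's best replies: Budget→Mid; Value→Low; Plus→Mid; Premium→Low.
Only (Value, Low) has each player best-responding; Nash payoffs (9, 4).
Firm B's commitment gain: 7 − 4 = 3.

3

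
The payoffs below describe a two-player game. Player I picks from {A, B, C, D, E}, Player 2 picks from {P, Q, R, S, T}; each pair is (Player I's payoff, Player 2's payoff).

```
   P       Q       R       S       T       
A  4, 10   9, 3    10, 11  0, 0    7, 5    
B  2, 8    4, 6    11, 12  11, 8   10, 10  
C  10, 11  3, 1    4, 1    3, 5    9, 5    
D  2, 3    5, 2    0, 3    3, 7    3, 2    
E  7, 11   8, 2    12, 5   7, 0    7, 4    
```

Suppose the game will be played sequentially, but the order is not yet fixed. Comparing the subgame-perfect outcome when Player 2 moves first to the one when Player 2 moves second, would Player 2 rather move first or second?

If Player I leads: Player 2's best replies are A→R, B→R, C→P, D→S, E→P; Player I's induced payoffs 10, 11, 10, 3, 7; outcome (B, R), payoffs (11, 12).
If Player 2 leads: Player I's best replies are P→C, Q→A, R→E, S→B, T→B; Player 2's induced payoffs 11, 3, 5, 8, 10; outcome (C, P), payoffs (10, 11).
Player 2 gets 11 moving first and 12 moving second, so Player 2 prefers to move second.

second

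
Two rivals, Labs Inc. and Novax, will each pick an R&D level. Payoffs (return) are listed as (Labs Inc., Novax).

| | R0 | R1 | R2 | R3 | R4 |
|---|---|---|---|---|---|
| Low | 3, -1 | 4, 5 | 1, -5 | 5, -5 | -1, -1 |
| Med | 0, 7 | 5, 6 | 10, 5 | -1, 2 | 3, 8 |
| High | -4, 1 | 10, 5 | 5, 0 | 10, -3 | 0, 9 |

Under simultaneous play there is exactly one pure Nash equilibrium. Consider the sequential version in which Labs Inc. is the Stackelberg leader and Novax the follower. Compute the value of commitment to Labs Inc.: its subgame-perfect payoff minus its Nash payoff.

1

Work backward from Novax's decision.
- Low: Novax compares -1, 5, -5, -5, -1 and picks R1; Labs Inc. would get 4.
- Med: Novax compares 7, 6, 5, 2, 8 and picks R4; Labs Inc. would get 3.
- High: Novax compares 1, 5, 0, -3, 9 and picks R4; Labs Inc. would get 0.
Labs Inc.'s induced payoffs are 4, 3, 0, so Labs Inc. commits to Low. Subgame-perfect outcome: (Low, R1) with payoffs (4, 5).
Now find the simultaneous Nash equilibrium.
Labs Inc.'s best replies: R0→Low; R1→High; R2→Med; R3→High; R4→Med.
Novax's best replies: Low→R1; Med→R4; High→R4.
Only (Med, R4) has each player best-responding; Nash payoffs (3, 8).
Labs Inc.'s commitment gain: 4 − 3 = 1.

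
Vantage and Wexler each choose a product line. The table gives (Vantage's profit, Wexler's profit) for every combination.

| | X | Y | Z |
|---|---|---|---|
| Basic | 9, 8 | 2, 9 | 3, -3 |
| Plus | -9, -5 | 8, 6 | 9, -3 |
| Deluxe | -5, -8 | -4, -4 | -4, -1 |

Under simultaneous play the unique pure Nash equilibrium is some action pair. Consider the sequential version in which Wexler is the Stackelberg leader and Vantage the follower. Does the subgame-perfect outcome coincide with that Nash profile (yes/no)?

no

Work backward from Vantage's decision.
- X: BR = Basic, leader payoff 8.
- Y: BR = Plus, leader payoff 6.
- Z: BR = Plus, leader payoff -3.
Among 8, 6, -3, the best is 8 at X. Subgame-perfect outcome: (Basic, X) with payoffs (9, 8).
Now find the simultaneous Nash equilibrium.
Vantage's best replies: X→Basic; Y→Plus; Z→Plus.
Wexler's best replies: Basic→Y; Plus→Y; Deluxe→Z.
The unique mutual best reply is (Plus, Y), giving (8, 6).
Sequential outcome (Basic, X) differs from the Nash profile (Plus, Y).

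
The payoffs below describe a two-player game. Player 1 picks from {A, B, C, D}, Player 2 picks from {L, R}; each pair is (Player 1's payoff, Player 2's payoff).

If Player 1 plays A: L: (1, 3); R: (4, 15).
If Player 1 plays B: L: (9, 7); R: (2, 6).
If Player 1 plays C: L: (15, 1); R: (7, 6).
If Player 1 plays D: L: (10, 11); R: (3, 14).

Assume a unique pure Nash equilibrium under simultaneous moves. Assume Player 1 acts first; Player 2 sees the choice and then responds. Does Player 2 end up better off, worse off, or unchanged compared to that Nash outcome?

better off

Solve by backward induction (Player 1 leads).
- A → Player 2 plays R (best of 3, 15); Player 1 gets 4.
- B → Player 2 plays L (best of 7, 6); Player 1 gets 9.
- C → Player 2 plays R (best of 1, 6); Player 1 gets 7.
- D → Player 2 plays R (best of 11, 14); Player 1 gets 3.
Among 4, 9, 7, 3, the best is 9 at B. Subgame-perfect outcome: (B, L) with payoffs (9, 7).
For the simultaneous game, intersect best replies.
Player 1's best replies: L→C; R→C.
Player 2's best replies: A→R; B→L; C→R; D→R.
Only (C, R) has each player best-responding; Nash payoffs (7, 6).
Player 2 earns 7 sequentially versus 6 at the Nash outcome: better off.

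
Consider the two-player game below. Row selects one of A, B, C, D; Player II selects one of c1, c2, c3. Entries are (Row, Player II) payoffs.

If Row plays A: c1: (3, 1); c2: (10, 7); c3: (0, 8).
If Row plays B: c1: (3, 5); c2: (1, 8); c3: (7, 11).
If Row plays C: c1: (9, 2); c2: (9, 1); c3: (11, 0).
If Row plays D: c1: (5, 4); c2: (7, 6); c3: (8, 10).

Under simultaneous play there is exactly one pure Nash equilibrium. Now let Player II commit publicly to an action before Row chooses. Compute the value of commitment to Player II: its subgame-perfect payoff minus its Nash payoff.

Row best-responds to each possible Player II move:
- c1: BR = C, leader payoff 2.
- c2: BR = A, leader payoff 7.
- c3: BR = C, leader payoff 0.
Among 2, 7, 0, the best is 7 at c2. Subgame-perfect outcome: (A, c2) with payoffs (10, 7).
Under simultaneous play:
Row's best replies: c1→C; c2→A; c3→C.
Player II's best replies: A→c3; B→c3; C→c1; D→c3.
Only (C, c1) has each player best-responding; Nash payoffs (9, 2).
Player II's commitment gain: 7 − 2 = 5.

5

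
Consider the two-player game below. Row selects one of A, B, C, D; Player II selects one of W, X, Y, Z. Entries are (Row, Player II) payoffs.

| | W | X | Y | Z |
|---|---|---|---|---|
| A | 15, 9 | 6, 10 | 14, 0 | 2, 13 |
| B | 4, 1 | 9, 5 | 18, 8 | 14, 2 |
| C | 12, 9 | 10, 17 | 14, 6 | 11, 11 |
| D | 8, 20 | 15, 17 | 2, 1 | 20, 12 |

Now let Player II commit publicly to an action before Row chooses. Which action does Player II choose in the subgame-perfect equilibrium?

Backward induction with Player II moving first.
- W: Row compares 15, 4, 12, 8 and picks A; Player II would get 9.
- X: Row compares 6, 9, 10, 15 and picks D; Player II would get 17.
- Y: Row compares 14, 18, 14, 2 and picks B; Player II would get 8.
- Z: Row compares 2, 14, 11, 20 and picks D; Player II would get 12.
Maximizing over 9, 17, 8, 12, Player II chooses X. Subgame-perfect outcome: (D, X) with payoffs (15, 17).

X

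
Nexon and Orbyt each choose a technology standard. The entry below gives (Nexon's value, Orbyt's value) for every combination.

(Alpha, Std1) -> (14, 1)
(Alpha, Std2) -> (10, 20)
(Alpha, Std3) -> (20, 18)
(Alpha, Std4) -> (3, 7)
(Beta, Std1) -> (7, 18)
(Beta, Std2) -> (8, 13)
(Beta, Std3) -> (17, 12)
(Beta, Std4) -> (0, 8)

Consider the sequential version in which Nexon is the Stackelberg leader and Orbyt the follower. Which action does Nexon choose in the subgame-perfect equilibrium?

Solve by backward induction (Nexon leads).
- Alpha: Orbyt compares 1, 20, 18, 7 and picks Std2; Nexon would get 10.
- Beta: Orbyt compares 18, 13, 12, 8 and picks Std1; Nexon would get 7.
Maximizing over 10, 7, Nexon chooses Alpha. Subgame-perfect outcome: (Alpha, Std2) with payoffs (10, 20).

Alpha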